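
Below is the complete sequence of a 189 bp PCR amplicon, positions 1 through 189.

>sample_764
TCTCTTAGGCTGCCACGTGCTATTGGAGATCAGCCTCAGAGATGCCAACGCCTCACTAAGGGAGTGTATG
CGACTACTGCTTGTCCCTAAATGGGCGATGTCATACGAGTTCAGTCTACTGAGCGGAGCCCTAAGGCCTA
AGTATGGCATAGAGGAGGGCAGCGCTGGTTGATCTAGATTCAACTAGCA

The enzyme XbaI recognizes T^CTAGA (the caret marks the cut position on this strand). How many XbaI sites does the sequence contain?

TCTAGA occurs starting at position 173.
XbaI cuts at 1 site.

1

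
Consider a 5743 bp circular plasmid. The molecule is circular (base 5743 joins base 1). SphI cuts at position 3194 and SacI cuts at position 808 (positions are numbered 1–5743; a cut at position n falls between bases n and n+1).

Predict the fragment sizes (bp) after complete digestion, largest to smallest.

Combined cut positions (sorted): 808, 3194.
Circular molecule, 2 cuts → 2 fragments:
  3194 − 808 = 2386 bp
  wrap: 5743 − 3194 + 808 = 3357 bp
Sorted largest to smallest: 3357, 2386 bp.

3357, 2386 bp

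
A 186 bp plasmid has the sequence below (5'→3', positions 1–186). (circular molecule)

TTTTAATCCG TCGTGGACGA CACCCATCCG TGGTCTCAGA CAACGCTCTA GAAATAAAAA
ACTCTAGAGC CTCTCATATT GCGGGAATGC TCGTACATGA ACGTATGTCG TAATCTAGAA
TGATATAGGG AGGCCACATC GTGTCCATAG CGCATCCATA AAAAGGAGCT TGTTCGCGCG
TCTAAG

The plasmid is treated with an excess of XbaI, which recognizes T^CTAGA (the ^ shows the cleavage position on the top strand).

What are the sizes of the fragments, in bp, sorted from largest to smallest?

119, 51, 16 bp

XbaI sites (TCTAGA) start at positions 47, 63, 114.
XbaI cuts after the first base of each site, so after positions 47, 63, 114.
Circular molecule, 3 cuts → 3 fragments:
  48–63 → 16 bp
  64–114 → 51 bp
  115–186 then 1–47 → 72 + 47 = 119 bp
Sorted largest to smallest: 119, 51, 16 bp.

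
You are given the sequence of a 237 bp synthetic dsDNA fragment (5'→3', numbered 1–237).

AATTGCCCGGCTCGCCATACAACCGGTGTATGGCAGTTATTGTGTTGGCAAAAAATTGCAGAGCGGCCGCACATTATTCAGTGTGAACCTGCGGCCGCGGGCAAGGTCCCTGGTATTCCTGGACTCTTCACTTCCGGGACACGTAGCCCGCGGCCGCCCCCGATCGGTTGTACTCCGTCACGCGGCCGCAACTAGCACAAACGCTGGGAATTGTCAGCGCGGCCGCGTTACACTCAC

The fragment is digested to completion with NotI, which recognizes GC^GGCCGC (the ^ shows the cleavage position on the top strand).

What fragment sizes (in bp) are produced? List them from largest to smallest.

NotI sites (GCGGCCGC) start at positions 63, 91, 150, 182, 219.
NotI cuts after base 2 of each site, so after positions 64, 92, 151, 183, 220.
Linear molecule, 5 cuts → 6 fragments:
  1–64 → 64 bp
  65–92 → 28 bp
  93–151 → 59 bp
  152–183 → 32 bp
  184–220 → 37 bp
  221–237 → 17 bp
Sorted largest to smallest: 64, 59, 37, 32, 28, 17 bp.

64, 59, 37, 32, 28, 17 bp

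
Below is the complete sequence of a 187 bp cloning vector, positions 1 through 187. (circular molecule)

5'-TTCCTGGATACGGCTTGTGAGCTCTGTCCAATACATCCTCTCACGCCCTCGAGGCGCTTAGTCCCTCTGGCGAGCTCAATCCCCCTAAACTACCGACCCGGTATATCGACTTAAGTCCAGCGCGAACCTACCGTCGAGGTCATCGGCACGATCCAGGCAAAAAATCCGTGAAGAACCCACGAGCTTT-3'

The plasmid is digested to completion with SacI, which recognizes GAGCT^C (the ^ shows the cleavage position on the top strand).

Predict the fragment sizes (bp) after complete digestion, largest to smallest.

SacI sites (GAGCTC) start at positions 19, 72.
SacI cuts after base 5 of each site (before the last base), so after positions 23, 76.
Circular molecule, 2 cuts → 2 fragments:
  24–76 → 53 bp
  77–187 then 1–23 → 111 + 23 = 134 bp
Sorted largest to smallest: 134, 53 bp.

134, 53 bp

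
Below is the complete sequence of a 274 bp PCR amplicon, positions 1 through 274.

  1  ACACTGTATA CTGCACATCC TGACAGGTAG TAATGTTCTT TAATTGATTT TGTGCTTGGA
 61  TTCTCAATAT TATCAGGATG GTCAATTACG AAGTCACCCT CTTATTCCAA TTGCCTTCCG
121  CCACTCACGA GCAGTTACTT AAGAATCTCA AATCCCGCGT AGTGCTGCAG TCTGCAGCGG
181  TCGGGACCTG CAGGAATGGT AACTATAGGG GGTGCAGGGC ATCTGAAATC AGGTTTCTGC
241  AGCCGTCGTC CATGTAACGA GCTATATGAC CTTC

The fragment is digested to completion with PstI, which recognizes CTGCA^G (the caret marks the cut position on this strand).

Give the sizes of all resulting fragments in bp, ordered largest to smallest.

PstI sites (CTGCAG) start at positions 165, 172, 188, 237.
PstI cuts after base 5 of each site (before the last base), so after positions 169, 176, 192, 241.
Linear molecule, 4 cuts → 5 fragments:
  1–169 → 169 bp
  170–176 → 7 bp
  177–192 → 16 bp
  193–241 → 49 bp
  242–274 → 33 bp
Sorted largest to smallest: 169, 49, 33, 16, 7 bp.

169, 49, 33, 16, 7 bp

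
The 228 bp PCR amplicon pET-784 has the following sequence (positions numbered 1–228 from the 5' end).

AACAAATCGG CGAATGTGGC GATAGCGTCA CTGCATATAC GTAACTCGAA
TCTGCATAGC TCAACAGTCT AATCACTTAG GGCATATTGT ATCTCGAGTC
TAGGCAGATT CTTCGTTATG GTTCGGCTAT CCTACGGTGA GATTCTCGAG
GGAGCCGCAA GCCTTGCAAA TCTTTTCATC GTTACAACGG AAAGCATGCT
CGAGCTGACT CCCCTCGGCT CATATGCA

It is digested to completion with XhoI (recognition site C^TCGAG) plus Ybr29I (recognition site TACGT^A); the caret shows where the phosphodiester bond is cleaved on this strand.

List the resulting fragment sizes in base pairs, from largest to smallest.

XhoI sites (CTCGAG) start at positions 93, 145, 199.
XhoI cuts after the first base of each site, so after positions 93, 145, 199.
The Ybr29I site (TACGTA) starts at position 38.
Ybr29I cuts after base 5 of each site (before the last base), so after position 42.
Combined cut positions: 42, 93, 145, 199.
Linear molecule, 4 cuts → 5 fragments:
  1–42 → 42 bp
  43–93 → 51 bp
  94–145 → 52 bp
  146–199 → 54 bp
  200–228 → 29 bp
Sorted largest to smallest: 54, 52, 51, 42, 29 bp.

54, 52, 51, 42, 29 bp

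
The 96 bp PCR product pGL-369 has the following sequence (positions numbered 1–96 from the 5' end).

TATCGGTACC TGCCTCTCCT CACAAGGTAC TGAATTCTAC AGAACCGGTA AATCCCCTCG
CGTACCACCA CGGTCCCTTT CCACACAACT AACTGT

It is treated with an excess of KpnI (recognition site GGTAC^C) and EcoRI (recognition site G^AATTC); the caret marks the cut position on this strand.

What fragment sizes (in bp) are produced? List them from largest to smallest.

64, 23, 9 bp

The KpnI site (GGTACC) starts at position 5.
KpnI cuts after base 5 of each site (before the last base), so after position 9.
The EcoRI site (GAATTC) starts at position 32.
EcoRI cuts after the first base of each site, so after position 32.
Combined cut positions: 9, 32.
Linear molecule, 2 cuts → 3 fragments:
  1–9 → 9 bp
  10–32 → 23 bp
  33–96 → 64 bp
Sorted largest to smallest: 64, 23, 9 bp.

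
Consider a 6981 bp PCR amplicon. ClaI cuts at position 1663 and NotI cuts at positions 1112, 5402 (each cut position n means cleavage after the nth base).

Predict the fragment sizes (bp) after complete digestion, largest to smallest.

Combined cut positions (sorted): 1112, 1663, 5402.
Linear molecule, 3 cuts → 4 fragments:
  1112 − 0 = 1112 bp
  1663 − 1112 = 551 bp
  5402 − 1663 = 3739 bp
  6981 − 5402 = 1579 bp
Sorted largest to smallest: 3739, 1579, 1112, 551 bp.

3739, 1579, 1112, 551 bp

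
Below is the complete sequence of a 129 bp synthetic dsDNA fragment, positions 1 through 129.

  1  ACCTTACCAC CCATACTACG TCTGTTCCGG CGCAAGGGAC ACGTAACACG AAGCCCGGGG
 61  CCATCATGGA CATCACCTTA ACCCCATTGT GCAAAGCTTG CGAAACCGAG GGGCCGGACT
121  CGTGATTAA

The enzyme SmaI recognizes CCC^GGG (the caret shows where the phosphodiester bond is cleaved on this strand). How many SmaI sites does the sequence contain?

CCCGGG occurs starting at position 54.
SmaI cuts at 1 site.

1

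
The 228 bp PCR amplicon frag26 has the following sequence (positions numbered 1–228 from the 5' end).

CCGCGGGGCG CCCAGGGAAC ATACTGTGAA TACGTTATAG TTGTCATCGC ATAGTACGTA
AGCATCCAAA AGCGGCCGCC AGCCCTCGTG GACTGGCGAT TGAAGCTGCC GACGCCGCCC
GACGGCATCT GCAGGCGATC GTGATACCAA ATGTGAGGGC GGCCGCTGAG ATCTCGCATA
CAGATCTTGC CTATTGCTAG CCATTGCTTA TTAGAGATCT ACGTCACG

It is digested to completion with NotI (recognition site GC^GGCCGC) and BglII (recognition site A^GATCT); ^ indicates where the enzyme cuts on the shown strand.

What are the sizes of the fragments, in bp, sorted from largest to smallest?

NotI sites (GCGGCCGC) start at positions 72, 159.
NotI cuts after base 2 of each site, so after positions 73, 160.
BglII sites (AGATCT) start at positions 169, 182, 215.
BglII cuts after the first base of each site, so after positions 169, 182, 215.
Combined cut positions: 73, 160, 169, 182, 215.
Linear molecule, 5 cuts → 6 fragments:
  1–73 → 73 bp
  74–160 → 87 bp
  161–169 → 9 bp
  170–182 → 13 bp
  183–215 → 33 bp
  216–228 → 13 bp
Sorted largest to smallest: 87, 73, 33, 13, 13, 9 bp.

87, 73, 33, 13, 13, 9 bp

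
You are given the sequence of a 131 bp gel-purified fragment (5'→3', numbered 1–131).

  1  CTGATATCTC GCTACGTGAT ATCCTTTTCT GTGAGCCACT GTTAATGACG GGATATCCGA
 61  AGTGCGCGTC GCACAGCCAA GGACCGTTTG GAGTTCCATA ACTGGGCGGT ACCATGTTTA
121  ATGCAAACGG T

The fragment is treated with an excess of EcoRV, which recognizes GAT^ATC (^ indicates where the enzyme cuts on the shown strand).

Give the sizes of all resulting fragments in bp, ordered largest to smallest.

EcoRV sites (GATATC) start at positions 3, 18, 52.
EcoRV cuts after base 3 of each site, so after positions 5, 20, 54.
Linear molecule, 3 cuts → 4 fragments:
  1–5 → 5 bp
  6–20 → 15 bp
  21–54 → 34 bp
  55–131 → 77 bp
Sorted largest to smallest: 77, 34, 15, 5 bp.

77, 34, 15, 5 bp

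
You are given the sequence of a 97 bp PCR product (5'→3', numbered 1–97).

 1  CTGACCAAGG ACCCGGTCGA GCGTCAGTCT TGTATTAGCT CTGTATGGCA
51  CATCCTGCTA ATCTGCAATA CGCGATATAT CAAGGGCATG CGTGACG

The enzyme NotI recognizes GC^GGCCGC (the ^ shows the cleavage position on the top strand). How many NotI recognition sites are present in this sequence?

No occurrence of GCGGCCGC is present in the sequence.
NotI does not cut: 0 sites.

0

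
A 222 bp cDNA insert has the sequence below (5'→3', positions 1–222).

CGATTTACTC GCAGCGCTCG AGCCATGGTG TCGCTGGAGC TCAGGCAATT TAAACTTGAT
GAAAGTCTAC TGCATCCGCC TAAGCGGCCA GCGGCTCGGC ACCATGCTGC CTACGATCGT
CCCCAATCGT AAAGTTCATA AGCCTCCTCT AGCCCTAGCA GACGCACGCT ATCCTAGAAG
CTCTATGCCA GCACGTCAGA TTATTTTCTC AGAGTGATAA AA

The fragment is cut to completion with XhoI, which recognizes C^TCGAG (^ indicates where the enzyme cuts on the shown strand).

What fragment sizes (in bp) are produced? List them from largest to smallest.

205, 17 bp

The XhoI site (CTCGAG) starts at position 17.
XhoI cuts after the first base of each site, so after position 17.
Linear molecule, 1 cut → 2 fragments:
  1–17 → 17 bp
  18–222 → 205 bp
Sorted largest to smallest: 205, 17 bp.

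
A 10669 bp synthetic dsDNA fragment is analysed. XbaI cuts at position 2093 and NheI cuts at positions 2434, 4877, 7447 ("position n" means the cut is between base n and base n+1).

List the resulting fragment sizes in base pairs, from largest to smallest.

Combined cut positions (sorted): 2093, 2434, 4877, 7447.
Linear molecule, 4 cuts → 5 fragments:
  2093 − 0 = 2093 bp
  2434 − 2093 = 341 bp
  4877 − 2434 = 2443 bp
  7447 − 4877 = 2570 bp
  10669 − 7447 = 3222 bp
Sorted largest to smallest: 3222, 2570, 2443, 2093, 341 bp.

3222, 2570, 2443, 2093, 341 bp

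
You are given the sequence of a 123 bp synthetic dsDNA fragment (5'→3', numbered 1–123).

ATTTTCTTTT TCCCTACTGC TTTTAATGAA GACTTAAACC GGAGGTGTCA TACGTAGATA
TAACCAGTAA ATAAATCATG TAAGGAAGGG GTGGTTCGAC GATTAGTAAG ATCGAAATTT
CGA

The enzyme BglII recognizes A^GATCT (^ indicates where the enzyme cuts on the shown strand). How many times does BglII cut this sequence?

No occurrence of AGATCT is present in the sequence.
BglII does not cut: 0 sites.

0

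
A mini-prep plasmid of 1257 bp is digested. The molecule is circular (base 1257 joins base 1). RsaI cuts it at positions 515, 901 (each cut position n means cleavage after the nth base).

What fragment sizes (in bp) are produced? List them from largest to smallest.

871, 386 bp

Circular molecule, 2 cuts → 2 fragments:
  901 − 515 = 386 bp
  wrap: 1257 − 901 + 515 = 871 bp
Sorted largest to smallest: 871, 386 bp.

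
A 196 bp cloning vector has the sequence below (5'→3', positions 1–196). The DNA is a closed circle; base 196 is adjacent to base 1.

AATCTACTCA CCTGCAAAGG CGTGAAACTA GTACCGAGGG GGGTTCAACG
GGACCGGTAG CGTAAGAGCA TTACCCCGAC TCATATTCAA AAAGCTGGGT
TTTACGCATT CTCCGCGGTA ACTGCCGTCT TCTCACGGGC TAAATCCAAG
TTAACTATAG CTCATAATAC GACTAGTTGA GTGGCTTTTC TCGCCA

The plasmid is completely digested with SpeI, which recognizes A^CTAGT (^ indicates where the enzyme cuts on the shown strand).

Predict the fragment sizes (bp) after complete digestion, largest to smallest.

145, 51 bp

SpeI sites (ACTAGT) start at positions 27, 172.
SpeI cuts after the first base of each site, so after positions 27, 172.
Circular molecule, 2 cuts → 2 fragments:
  28–172 → 145 bp
  173–196 then 1–27 → 24 + 27 = 51 bp
Sorted largest to smallest: 145, 51 bp.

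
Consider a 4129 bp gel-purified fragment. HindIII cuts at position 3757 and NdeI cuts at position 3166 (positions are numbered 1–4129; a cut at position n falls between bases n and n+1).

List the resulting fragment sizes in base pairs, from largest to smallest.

Combined cut positions (sorted): 3166, 3757.
Linear molecule, 2 cuts → 3 fragments:
  3166 − 0 = 3166 bp
  3757 − 3166 = 591 bp
  4129 − 3757 = 372 bp
Sorted largest to smallest: 3166, 591, 372 bp.

3166, 591, 372 bp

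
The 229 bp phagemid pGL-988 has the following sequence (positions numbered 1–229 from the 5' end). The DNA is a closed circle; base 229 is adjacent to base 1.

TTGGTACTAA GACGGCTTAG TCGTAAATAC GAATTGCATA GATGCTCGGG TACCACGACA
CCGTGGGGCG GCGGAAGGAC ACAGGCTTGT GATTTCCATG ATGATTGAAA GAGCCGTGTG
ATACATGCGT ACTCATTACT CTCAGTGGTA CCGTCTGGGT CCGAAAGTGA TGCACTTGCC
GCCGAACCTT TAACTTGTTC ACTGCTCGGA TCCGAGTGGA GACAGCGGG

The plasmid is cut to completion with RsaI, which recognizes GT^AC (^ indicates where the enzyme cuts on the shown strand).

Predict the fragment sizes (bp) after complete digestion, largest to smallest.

85, 79, 46, 19 bp

RsaI sites (GTAC) start at positions 4, 50, 129, 148.
RsaI cuts after base 2 of each site, so after positions 5, 51, 130, 149.
Circular molecule, 4 cuts → 4 fragments:
  6–51 → 46 bp
  52–130 → 79 bp
  131–149 → 19 bp
  150–229 then 1–5 → 80 + 5 = 85 bp
Sorted largest to smallest: 85, 79, 46, 19 bp.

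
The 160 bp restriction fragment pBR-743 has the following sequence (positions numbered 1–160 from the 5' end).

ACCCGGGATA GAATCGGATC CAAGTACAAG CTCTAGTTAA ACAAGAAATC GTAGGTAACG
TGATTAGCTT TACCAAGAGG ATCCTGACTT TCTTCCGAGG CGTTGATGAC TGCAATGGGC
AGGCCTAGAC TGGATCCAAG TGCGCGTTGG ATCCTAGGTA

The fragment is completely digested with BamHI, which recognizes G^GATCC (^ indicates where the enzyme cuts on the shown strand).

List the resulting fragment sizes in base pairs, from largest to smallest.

BamHI sites (GGATCC) start at positions 16, 79, 132, 149.
BamHI cuts after the first base of each site, so after positions 16, 79, 132, 149.
Linear molecule, 4 cuts → 5 fragments:
  1–16 → 16 bp
  17–79 → 63 bp
  80–132 → 53 bp
  133–149 → 17 bp
  150–160 → 11 bp
Sorted largest to smallest: 63, 53, 17, 16, 11 bp.

63, 53, 17, 16, 11 bp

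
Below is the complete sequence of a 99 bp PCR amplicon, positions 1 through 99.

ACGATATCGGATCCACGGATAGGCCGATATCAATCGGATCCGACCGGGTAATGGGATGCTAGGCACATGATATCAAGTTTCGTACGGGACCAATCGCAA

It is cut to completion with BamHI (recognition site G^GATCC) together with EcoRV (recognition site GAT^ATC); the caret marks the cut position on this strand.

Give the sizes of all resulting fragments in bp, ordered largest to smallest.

BamHI sites (GGATCC) start at positions 9, 36.
BamHI cuts after the first base of each site, so after positions 9, 36.
EcoRV sites (GATATC) start at positions 3, 26, 69.
EcoRV cuts after base 3 of each site, so after positions 5, 28, 71.
Combined cut positions: 5, 9, 28, 36, 71.
Linear molecule, 5 cuts → 6 fragments:
  1–5 → 5 bp
  6–9 → 4 bp
  10–28 → 19 bp
  29–36 → 8 bp
  37–71 → 35 bp
  72–99 → 28 bp
Sorted largest to smallest: 35, 28, 19, 8, 5, 4 bp.

35, 28, 19, 8, 5, 4 bp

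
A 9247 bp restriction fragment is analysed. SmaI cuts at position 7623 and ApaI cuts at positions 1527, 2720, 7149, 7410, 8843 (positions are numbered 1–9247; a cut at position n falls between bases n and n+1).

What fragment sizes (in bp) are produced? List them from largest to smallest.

Combined cut positions (sorted): 1527, 2720, 7149, 7410, 7623, 8843.
Linear molecule, 6 cuts → 7 fragments:
  1527 − 0 = 1527 bp
  2720 − 1527 = 1193 bp
  7149 − 2720 = 4429 bp
  7410 − 7149 = 261 bp
  7623 − 7410 = 213 bp
  8843 − 7623 = 1220 bp
  9247 − 8843 = 404 bp
Sorted largest to smallest: 4429, 1527, 1220, 1193, 404, 261, 213 bp.

4429, 1527, 1220, 1193, 404, 261, 213 bp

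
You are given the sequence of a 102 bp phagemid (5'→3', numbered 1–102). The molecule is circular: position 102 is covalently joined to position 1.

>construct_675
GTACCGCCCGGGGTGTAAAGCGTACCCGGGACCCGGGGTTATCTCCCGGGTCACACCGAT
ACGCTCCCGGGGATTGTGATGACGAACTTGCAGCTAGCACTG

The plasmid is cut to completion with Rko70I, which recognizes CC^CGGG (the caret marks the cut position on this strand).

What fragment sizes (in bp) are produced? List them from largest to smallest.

Rko70I sites (CCCGGG) start at positions 7, 25, 32, 45, 66.
Rko70I cuts after base 2 of each site, so after positions 8, 26, 33, 46, 67.
Circular molecule, 5 cuts → 5 fragments:
  9–26 → 18 bp
  27–33 → 7 bp
  34–46 → 13 bp
  47–67 → 21 bp
  68–102 then 1–8 → 35 + 8 = 43 bp
Sorted largest to smallest: 43, 21, 18, 13, 7 bp.

43, 21, 18, 13, 7 bp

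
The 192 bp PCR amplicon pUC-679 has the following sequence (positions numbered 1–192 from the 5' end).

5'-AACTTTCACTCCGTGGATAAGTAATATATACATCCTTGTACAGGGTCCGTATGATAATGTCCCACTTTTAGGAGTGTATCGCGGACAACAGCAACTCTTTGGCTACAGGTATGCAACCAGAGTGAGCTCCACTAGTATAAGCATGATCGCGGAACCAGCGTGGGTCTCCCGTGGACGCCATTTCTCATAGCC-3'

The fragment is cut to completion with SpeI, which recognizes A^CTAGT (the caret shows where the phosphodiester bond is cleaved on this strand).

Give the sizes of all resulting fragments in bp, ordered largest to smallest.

The SpeI site (ACTAGT) starts at position 131.
SpeI cuts after the first base of each site, so after position 131.
Linear molecule, 1 cut → 2 fragments:
  1–131 → 131 bp
  132–192 → 61 bp
Sorted largest to smallest: 131, 61 bp.

131, 61 bp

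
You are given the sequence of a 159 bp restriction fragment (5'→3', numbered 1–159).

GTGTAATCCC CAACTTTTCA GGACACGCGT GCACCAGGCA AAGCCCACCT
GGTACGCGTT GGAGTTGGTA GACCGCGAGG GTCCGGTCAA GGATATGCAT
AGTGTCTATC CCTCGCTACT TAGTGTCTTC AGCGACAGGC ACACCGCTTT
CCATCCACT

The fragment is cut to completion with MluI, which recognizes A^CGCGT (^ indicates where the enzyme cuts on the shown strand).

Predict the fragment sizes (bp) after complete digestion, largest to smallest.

MluI sites (ACGCGT) start at positions 25, 54.
MluI cuts after the first base of each site, so after positions 25, 54.
Linear molecule, 2 cuts → 3 fragments:
  1–25 → 25 bp
  26–54 → 29 bp
  55–159 → 105 bp
Sorted largest to smallest: 105, 29, 25 bp.

105, 29, 25 bp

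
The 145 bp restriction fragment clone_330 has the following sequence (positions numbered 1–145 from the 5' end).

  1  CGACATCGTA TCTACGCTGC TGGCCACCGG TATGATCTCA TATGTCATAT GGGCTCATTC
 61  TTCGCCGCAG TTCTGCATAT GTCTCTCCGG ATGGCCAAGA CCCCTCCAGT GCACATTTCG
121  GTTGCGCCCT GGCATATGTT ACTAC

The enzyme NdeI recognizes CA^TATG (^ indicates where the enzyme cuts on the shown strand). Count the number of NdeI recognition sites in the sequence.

4

CATATG occurs starting at positions 39, 46, 76, 133.
NdeI cuts at 4 sites.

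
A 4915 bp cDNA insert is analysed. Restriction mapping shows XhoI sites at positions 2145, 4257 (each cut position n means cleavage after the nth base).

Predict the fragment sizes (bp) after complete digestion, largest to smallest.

Linear molecule, 2 cuts → 3 fragments:
  2145 − 0 = 2145 bp
  4257 − 2145 = 2112 bp
  4915 − 4257 = 658 bp
Sorted largest to smallest: 2145, 2112, 658 bp.

2145, 2112, 658 bp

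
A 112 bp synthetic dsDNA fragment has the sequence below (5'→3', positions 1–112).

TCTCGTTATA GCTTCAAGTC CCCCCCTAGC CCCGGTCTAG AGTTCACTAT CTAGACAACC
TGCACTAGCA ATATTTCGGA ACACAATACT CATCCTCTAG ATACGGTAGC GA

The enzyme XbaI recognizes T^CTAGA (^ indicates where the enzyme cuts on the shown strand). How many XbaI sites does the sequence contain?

TCTAGA occurs starting at positions 36, 50, 96.
XbaI cuts at 3 sites.

3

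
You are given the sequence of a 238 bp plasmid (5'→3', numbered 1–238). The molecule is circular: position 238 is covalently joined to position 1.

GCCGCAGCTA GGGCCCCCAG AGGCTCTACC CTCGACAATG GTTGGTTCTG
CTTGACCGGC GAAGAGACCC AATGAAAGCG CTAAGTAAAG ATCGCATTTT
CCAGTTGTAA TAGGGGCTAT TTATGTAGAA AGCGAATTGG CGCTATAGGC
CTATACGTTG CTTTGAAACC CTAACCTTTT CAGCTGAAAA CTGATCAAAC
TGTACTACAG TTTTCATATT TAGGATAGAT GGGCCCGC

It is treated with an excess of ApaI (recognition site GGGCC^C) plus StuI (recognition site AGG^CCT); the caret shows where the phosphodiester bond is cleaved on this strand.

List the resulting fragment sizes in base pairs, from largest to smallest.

ApaI sites (GGGCCC) start at positions 11, 231.
ApaI cuts after base 5 of each site (before the last base), so after positions 15, 235.
The StuI site (AGGCCT) starts at position 147.
StuI cuts after base 3 of each site, so after position 149.
Combined cut positions: 15, 149, 235.
Circular molecule, 3 cuts → 3 fragments:
  16–149 → 134 bp
  150–235 → 86 bp
  236–238 then 1–15 → 3 + 15 = 18 bp
Sorted largest to smallest: 134, 86, 18 bp.

134, 86, 18 bp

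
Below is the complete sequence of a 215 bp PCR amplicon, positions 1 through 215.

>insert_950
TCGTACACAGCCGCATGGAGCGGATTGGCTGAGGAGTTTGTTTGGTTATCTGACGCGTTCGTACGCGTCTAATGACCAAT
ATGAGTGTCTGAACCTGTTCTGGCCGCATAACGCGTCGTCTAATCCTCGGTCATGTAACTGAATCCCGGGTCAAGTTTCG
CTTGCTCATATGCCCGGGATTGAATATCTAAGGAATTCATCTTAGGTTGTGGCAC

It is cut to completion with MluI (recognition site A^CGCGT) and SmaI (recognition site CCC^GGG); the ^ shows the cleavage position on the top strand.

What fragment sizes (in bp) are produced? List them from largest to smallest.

MluI sites (ACGCGT) start at positions 53, 63, 111.
MluI cuts after the first base of each site, so after positions 53, 63, 111.
SmaI sites (CCCGGG) start at positions 145, 173.
SmaI cuts after base 3 of each site, so after positions 147, 175.
Combined cut positions: 53, 63, 111, 147, 175.
Linear molecule, 5 cuts → 6 fragments:
  1–53 → 53 bp
  54–63 → 10 bp
  64–111 → 48 bp
  112–147 → 36 bp
  148–175 → 28 bp
  176–215 → 40 bp
Sorted largest to smallest: 53, 48, 40, 36, 28, 10 bp.

53, 48, 40, 36, 28, 10 bp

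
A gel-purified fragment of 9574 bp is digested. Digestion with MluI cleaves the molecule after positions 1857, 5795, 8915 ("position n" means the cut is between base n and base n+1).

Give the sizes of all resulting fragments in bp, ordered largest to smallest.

3938, 3120, 1857, 659 bp

Linear molecule, 3 cuts → 4 fragments:
  1857 − 0 = 1857 bp
  5795 − 1857 = 3938 bp
  8915 − 5795 = 3120 bp
  9574 − 8915 = 659 bp
Sorted largest to smallest: 3938, 3120, 1857, 659 bp.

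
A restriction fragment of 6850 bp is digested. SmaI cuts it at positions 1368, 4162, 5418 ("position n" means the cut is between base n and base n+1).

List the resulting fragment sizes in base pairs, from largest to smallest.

Linear molecule, 3 cuts → 4 fragments:
  1368 − 0 = 1368 bp
  4162 − 1368 = 2794 bp
  5418 − 4162 = 1256 bp
  6850 − 5418 = 1432 bp
Sorted largest to smallest: 2794, 1432, 1368, 1256 bp.

2794, 1432, 1368, 1256 bp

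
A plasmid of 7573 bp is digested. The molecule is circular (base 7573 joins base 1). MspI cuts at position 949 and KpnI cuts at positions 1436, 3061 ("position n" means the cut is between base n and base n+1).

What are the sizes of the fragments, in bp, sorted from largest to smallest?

Combined cut positions (sorted): 949, 1436, 3061.
Circular molecule, 3 cuts → 3 fragments:
  1436 − 949 = 487 bp
  3061 − 1436 = 1625 bp
  wrap: 7573 − 3061 + 949 = 5461 bp
Sorted largest to smallest: 5461, 1625, 487 bp.

5461, 1625, 487 bp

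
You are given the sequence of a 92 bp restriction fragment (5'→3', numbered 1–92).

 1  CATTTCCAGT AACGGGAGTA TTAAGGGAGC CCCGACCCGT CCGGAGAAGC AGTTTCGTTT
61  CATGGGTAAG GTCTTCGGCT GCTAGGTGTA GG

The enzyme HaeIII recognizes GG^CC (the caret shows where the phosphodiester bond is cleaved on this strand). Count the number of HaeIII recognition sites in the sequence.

No occurrence of GGCC is present in the sequence.
HaeIII does not cut: 0 sites.

0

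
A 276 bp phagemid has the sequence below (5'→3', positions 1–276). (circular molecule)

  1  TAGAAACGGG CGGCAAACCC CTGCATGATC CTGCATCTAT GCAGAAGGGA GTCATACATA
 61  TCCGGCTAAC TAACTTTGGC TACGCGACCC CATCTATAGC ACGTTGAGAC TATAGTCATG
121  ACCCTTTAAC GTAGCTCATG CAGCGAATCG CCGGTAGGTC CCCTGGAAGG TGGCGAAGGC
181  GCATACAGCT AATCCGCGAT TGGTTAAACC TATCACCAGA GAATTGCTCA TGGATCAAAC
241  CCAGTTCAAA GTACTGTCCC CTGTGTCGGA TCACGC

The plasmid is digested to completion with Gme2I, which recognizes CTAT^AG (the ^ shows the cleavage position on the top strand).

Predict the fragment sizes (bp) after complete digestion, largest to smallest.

260, 16 bp

Gme2I sites (CTATAG) start at positions 94, 110.
Gme2I cuts after base 4 of each site, so after positions 97, 113.
Circular molecule, 2 cuts → 2 fragments:
  98–113 → 16 bp
  114–276 then 1–97 → 163 + 97 = 260 bp
Sorted largest to smallest: 260, 16 bp.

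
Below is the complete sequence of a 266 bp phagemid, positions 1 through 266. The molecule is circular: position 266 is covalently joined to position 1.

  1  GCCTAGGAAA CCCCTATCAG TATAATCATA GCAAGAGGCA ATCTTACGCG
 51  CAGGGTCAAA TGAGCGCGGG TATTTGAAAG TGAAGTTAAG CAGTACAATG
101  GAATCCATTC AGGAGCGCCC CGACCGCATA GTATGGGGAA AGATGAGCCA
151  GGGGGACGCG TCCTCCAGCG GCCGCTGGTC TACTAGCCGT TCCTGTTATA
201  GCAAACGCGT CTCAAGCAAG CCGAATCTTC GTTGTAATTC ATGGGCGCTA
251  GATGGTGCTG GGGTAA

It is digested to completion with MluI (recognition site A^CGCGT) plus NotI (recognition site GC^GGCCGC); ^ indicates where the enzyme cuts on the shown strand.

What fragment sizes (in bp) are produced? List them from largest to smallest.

MluI sites (ACGCGT) start at positions 156, 205.
MluI cuts after the first base of each site, so after positions 156, 205.
The NotI site (GCGGCCGC) starts at position 168.
NotI cuts after base 2 of each site, so after position 169.
Combined cut positions: 156, 169, 205.
Circular molecule, 3 cuts → 3 fragments:
  157–169 → 13 bp
  170–205 → 36 bp
  206–266 then 1–156 → 61 + 156 = 217 bp
Sorted largest to smallest: 217, 36, 13 bp.

217, 36, 13 bp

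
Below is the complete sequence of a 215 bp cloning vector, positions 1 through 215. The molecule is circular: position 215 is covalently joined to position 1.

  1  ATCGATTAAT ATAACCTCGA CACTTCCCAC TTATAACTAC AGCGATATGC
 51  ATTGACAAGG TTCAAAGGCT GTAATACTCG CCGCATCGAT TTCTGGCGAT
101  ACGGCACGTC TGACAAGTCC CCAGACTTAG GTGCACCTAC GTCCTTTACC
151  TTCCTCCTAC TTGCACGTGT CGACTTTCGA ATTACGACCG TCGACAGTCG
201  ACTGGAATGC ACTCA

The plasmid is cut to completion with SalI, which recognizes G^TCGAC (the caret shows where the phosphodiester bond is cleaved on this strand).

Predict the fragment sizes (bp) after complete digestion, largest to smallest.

SalI sites (GTCGAC) start at positions 169, 190, 197.
SalI cuts after the first base of each site, so after positions 169, 190, 197.
Circular molecule, 3 cuts → 3 fragments:
  170–190 → 21 bp
  191–197 → 7 bp
  198–215 then 1–169 → 18 + 169 = 187 bp
Sorted largest to smallest: 187, 21, 7 bp.

187, 21, 7 bp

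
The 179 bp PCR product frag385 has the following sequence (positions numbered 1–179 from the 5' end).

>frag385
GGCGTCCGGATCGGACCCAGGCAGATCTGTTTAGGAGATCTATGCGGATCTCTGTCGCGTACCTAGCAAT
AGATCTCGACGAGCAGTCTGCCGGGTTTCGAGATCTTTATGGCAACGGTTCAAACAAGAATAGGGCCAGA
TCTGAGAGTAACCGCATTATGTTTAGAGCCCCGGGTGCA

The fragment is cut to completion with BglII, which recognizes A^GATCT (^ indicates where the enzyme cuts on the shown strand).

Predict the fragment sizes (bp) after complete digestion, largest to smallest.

41, 37, 35, 30, 23, 13 bp

BglII sites (AGATCT) start at positions 23, 36, 71, 101, 138.
BglII cuts after the first base of each site, so after positions 23, 36, 71, 101, 138.
Linear molecule, 5 cuts → 6 fragments:
  1–23 → 23 bp
  24–36 → 13 bp
  37–71 → 35 bp
  72–101 → 30 bp
  102–138 → 37 bp
  139–179 → 41 bp
Sorted largest to smallest: 41, 37, 35, 30, 23, 13 bp.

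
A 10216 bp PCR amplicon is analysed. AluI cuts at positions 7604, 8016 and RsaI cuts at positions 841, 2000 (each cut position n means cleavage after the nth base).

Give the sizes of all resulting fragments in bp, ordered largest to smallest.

Combined cut positions (sorted): 841, 2000, 7604, 8016.
Linear molecule, 4 cuts → 5 fragments:
  841 − 0 = 841 bp
  2000 − 841 = 1159 bp
  7604 − 2000 = 5604 bp
  8016 − 7604 = 412 bp
  10216 − 8016 = 2200 bp
Sorted largest to smallest: 5604, 2200, 1159, 841, 412 bp.

5604, 2200, 1159, 841, 412 bp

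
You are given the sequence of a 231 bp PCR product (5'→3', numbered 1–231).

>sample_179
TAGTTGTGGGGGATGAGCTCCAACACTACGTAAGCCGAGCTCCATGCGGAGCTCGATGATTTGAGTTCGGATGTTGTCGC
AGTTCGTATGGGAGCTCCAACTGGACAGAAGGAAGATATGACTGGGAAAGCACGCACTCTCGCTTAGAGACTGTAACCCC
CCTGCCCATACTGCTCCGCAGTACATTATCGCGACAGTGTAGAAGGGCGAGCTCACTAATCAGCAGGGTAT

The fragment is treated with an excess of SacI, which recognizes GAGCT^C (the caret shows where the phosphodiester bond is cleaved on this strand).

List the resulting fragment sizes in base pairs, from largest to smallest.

117, 43, 22, 19, 18, 12 bp

SacI sites (GAGCTC) start at positions 15, 37, 49, 92, 209.
SacI cuts after base 5 of each site (before the last base), so after positions 19, 41, 53, 96, 213.
Linear molecule, 5 cuts → 6 fragments:
  1–19 → 19 bp
  20–41 → 22 bp
  42–53 → 12 bp
  54–96 → 43 bp
  97–213 → 117 bp
  214–231 → 18 bp
Sorted largest to smallest: 117, 43, 22, 19, 18, 12 bp.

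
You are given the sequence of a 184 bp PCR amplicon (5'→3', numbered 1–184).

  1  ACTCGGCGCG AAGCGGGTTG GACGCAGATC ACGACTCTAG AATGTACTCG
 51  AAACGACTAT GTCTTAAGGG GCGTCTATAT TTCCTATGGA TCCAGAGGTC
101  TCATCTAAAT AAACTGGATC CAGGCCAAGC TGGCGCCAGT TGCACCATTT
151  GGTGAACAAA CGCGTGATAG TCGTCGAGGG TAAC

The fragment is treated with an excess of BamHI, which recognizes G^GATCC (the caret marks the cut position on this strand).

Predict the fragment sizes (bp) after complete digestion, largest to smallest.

88, 68, 28 bp

BamHI sites (GGATCC) start at positions 88, 116.
BamHI cuts after the first base of each site, so after positions 88, 116.
Linear molecule, 2 cuts → 3 fragments:
  1–88 → 88 bp
  89–116 → 28 bp
  117–184 → 68 bp
Sorted largest to smallest: 88, 68, 28 bp.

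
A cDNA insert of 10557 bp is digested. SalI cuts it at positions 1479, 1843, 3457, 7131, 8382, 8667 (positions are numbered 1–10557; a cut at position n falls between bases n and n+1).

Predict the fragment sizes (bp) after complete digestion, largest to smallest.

3674, 1890, 1614, 1479, 1251, 364, 285 bp

Linear molecule, 6 cuts → 7 fragments:
  1479 − 0 = 1479 bp
  1843 − 1479 = 364 bp
  3457 − 1843 = 1614 bp
  7131 − 3457 = 3674 bp
  8382 − 7131 = 1251 bp
  8667 − 8382 = 285 bp
  10557 − 8667 = 1890 bp
Sorted largest to smallest: 3674, 1890, 1614, 1479, 1251, 364, 285 bp.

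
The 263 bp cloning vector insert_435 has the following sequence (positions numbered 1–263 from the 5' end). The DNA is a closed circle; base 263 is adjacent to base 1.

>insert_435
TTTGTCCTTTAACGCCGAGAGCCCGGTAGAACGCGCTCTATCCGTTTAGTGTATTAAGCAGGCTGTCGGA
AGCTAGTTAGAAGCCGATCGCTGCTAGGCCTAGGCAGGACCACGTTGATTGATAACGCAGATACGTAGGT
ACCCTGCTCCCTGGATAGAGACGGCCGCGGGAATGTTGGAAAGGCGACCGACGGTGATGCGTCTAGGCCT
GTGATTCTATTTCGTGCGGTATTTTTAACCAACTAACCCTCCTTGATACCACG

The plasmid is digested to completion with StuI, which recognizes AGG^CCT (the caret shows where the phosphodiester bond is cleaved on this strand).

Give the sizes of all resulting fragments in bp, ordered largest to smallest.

154, 109 bp

StuI sites (AGGCCT) start at positions 96, 205.
StuI cuts after base 3 of each site, so after positions 98, 207.
Circular molecule, 2 cuts → 2 fragments:
  99–207 → 109 bp
  208–263 then 1–98 → 56 + 98 = 154 bp
Sorted largest to smallest: 154, 109 bp.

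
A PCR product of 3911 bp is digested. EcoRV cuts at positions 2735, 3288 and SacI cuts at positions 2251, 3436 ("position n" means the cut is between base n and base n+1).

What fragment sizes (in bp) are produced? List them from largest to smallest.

2251, 553, 484, 475, 148 bp

Combined cut positions (sorted): 2251, 2735, 3288, 3436.
Linear molecule, 4 cuts → 5 fragments:
  2251 − 0 = 2251 bp
  2735 − 2251 = 484 bp
  3288 − 2735 = 553 bp
  3436 − 3288 = 148 bp
  3911 − 3436 = 475 bp
Sorted largest to smallest: 2251, 553, 484, 475, 148 bp.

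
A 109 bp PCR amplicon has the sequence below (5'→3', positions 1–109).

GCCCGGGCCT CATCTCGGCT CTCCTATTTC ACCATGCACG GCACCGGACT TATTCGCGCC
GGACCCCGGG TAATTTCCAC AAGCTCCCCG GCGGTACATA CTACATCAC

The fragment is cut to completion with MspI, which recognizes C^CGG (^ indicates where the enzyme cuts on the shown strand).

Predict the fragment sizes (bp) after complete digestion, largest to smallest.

MspI sites (CCGG) start at positions 3, 44, 59, 66, 88.
MspI cuts after the first base of each site, so after positions 3, 44, 59, 66, 88.
Linear molecule, 5 cuts → 6 fragments:
  1–3 → 3 bp
  4–44 → 41 bp
  45–59 → 15 bp
  60–66 → 7 bp
  67–88 → 22 bp
  89–109 → 21 bp
Sorted largest to smallest: 41, 22, 21, 15, 7, 3 bp.

41, 22, 21, 15, 7, 3 bp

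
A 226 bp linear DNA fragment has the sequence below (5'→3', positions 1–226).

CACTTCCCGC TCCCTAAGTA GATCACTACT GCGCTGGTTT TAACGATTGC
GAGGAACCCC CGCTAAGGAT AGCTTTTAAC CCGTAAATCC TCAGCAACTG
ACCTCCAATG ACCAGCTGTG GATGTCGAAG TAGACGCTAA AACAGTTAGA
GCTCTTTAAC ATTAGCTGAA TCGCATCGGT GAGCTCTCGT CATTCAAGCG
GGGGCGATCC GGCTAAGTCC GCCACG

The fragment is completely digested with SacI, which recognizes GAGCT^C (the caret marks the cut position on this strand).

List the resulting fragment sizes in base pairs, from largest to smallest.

SacI sites (GAGCTC) start at positions 149, 181.
SacI cuts after base 5 of each site (before the last base), so after positions 153, 185.
Linear molecule, 2 cuts → 3 fragments:
  1–153 → 153 bp
  154–185 → 32 bp
  186–226 → 41 bp
Sorted largest to smallest: 153, 41, 32 bp.

153, 41, 32 bp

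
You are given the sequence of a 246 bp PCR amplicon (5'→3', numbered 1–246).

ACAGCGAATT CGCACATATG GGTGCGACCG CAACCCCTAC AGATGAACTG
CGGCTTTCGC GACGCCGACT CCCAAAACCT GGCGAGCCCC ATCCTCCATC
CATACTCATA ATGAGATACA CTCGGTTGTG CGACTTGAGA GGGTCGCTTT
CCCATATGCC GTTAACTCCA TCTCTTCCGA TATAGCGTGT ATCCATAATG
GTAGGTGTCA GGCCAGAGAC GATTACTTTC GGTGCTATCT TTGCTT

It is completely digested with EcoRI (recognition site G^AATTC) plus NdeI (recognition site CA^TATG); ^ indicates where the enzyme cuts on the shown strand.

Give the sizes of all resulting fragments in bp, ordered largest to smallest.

138, 92, 10, 6 bp

The EcoRI site (GAATTC) starts at position 6.
EcoRI cuts after the first base of each site, so after position 6.
NdeI sites (CATATG) start at positions 15, 153.
NdeI cuts after base 2 of each site, so after positions 16, 154.
Combined cut positions: 6, 16, 154.
Linear molecule, 3 cuts → 4 fragments:
  1–6 → 6 bp
  7–16 → 10 bp
  17–154 → 138 bp
  155–246 → 92 bp
Sorted largest to smallest: 138, 92, 10, 6 bp.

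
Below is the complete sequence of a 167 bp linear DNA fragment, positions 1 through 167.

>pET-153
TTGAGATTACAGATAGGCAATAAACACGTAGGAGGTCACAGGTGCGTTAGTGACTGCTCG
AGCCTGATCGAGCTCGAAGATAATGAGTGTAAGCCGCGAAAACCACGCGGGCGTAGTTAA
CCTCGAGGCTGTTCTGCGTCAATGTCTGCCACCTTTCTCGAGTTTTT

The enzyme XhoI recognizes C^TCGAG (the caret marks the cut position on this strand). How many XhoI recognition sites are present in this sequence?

3

CTCGAG occurs starting at positions 57, 122, 157.
XhoI cuts at 3 sites.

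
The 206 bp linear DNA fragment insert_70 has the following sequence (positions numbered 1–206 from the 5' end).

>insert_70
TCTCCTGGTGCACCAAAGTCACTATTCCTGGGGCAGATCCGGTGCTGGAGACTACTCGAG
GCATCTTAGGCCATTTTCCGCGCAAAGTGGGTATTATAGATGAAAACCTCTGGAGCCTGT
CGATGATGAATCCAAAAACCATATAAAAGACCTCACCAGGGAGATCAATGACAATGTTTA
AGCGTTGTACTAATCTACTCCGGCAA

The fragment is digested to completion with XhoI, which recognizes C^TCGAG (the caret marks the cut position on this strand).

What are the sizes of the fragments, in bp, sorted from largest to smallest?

151, 55 bp

The XhoI site (CTCGAG) starts at position 55.
XhoI cuts after the first base of each site, so after position 55.
Linear molecule, 1 cut → 2 fragments:
  1–55 → 55 bp
  56–206 → 151 bp
Sorted largest to smallest: 151, 55 bp.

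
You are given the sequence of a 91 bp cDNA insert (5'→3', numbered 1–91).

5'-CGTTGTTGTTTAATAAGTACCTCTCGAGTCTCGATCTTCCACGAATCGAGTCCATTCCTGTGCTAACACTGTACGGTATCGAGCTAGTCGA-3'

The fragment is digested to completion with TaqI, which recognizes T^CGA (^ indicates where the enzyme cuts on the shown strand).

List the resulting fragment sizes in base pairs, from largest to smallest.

TaqI sites (TCGA) start at positions 24, 31, 46, 79, 88.
TaqI cuts after the first base of each site, so after positions 24, 31, 46, 79, 88.
Linear molecule, 5 cuts → 6 fragments:
  1–24 → 24 bp
  25–31 → 7 bp
  32–46 → 15 bp
  47–79 → 33 bp
  80–88 → 9 bp
  89–91 → 3 bp
Sorted largest to smallest: 33, 24, 15, 9, 7, 3 bp.

33, 24, 15, 9, 7, 3 bp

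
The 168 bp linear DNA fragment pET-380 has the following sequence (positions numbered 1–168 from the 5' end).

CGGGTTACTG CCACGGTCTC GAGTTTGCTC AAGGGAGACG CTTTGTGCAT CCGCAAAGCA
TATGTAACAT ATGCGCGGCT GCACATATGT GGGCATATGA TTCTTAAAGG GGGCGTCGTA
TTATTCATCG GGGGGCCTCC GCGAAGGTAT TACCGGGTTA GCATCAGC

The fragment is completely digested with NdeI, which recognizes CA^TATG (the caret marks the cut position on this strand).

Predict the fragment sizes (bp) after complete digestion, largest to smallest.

NdeI sites (CATATG) start at positions 59, 68, 84, 94.
NdeI cuts after base 2 of each site, so after positions 60, 69, 85, 95.
Linear molecule, 4 cuts → 5 fragments:
  1–60 → 60 bp
  61–69 → 9 bp
  70–85 → 16 bp
  86–95 → 10 bp
  96–168 → 73 bp
Sorted largest to smallest: 73, 60, 16, 10, 9 bp.

73, 60, 16, 10, 9 bp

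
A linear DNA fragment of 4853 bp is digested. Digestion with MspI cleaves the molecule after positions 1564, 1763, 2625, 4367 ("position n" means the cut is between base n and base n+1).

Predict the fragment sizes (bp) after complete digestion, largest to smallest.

Linear molecule, 4 cuts → 5 fragments:
  1564 − 0 = 1564 bp
  1763 − 1564 = 199 bp
  2625 − 1763 = 862 bp
  4367 − 2625 = 1742 bp
  4853 − 4367 = 486 bp
Sorted largest to smallest: 1742, 1564, 862, 486, 199 bp.

1742, 1564, 862, 486, 199 bp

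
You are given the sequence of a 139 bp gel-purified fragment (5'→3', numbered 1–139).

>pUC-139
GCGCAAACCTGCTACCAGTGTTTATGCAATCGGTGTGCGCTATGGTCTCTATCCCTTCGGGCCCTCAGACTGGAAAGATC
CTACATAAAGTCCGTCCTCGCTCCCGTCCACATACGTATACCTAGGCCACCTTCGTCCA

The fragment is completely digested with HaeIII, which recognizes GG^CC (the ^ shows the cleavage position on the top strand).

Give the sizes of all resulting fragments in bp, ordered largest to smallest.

65, 61, 13 bp

HaeIII sites (GGCC) start at positions 60, 125.
HaeIII cuts after base 2 of each site, so after positions 61, 126.
Linear molecule, 2 cuts → 3 fragments:
  1–61 → 61 bp
  62–126 → 65 bp
  127–139 → 13 bp
Sorted largest to smallest: 65, 61, 13 bp.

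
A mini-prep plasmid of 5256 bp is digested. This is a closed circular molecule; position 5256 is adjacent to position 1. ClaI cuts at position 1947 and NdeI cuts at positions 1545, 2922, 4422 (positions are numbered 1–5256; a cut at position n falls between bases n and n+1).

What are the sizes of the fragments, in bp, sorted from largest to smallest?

Combined cut positions (sorted): 1545, 1947, 2922, 4422.
Circular molecule, 4 cuts → 4 fragments:
  1947 − 1545 = 402 bp
  2922 − 1947 = 975 bp
  4422 − 2922 = 1500 bp
  wrap: 5256 − 4422 + 1545 = 2379 bp
Sorted largest to smallest: 2379, 1500, 975, 402 bp.

2379, 1500, 975, 402 bp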